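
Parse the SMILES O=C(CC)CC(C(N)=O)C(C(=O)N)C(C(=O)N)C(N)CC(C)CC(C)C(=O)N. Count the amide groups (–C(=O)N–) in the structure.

4

The amide motif appears at heavy-atom positions 7, 11, 15, 26 in the SMILES.
Other groups present: 1 ketone, 1 primary amine.
Amide count: 4.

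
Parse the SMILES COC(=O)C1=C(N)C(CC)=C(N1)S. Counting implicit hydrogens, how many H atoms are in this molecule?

12

Walk through each heavy atom and fill implicit hydrogens from standard valence (C 4, N 3, O 2, S 2, halogen 1):
  atom 1: C, bond orders sum to 1 (valence 4) → 3 H
  atom 2: O, bond orders sum to 2 (valence 2) → 0 H
  atom 3: C, bond orders sum to 4 (valence 4) → 0 H
  atom 4: O, bond orders sum to 2 (valence 2) → 0 H
  atom 5: C, bond orders sum to 4 (valence 4) → 0 H
  atom 6: C, bond orders sum to 4 (valence 4) → 0 H
  atom 7: N, bond orders sum to 1 (valence 3) → 2 H
  atom 8: C, bond orders sum to 4 (valence 4) → 0 H
  atom 9: C, bond orders sum to 2 (valence 4) → 2 H
  atom 10: C, bond orders sum to 1 (valence 4) → 3 H
  atom 11: C, bond orders sum to 4 (valence 4) → 0 H
  atom 12: N, bond orders sum to 2 (valence 3) → 1 H
  atom 13: S, bond orders sum to 1 (valence 2) → 1 H
Total hydrogens: 12.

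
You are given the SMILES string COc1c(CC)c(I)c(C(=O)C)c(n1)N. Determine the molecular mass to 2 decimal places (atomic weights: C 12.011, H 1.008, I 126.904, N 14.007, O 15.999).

320.13 g/mol

First, the molecular formula is C10H13IN2O2 (counting implicit H from valence).
  C: 10 × 12.011 = 120.110
  H: 13 × 1.008 = 13.104
  I: 1 × 126.904 = 126.904
  N: 2 × 14.007 = 28.014
  O: 2 × 15.999 = 31.998
Sum: 10×12.011 + 13×1.008 + 1×126.904 + 2×14.007 + 2×15.999 = 320.130 → 320.13 g/mol.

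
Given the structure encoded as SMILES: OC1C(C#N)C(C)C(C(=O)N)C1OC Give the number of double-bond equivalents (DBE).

4

Degree of unsaturation = (number of rings) + (number of π bonds).
Ring closures in the SMILES: 1.
π bonds: 1 double bond (each 1 DoU), 1 triple bond (each 2 DoU) → 3 DoU from unsaturation.
Total DoU = 1 + 3 = 4.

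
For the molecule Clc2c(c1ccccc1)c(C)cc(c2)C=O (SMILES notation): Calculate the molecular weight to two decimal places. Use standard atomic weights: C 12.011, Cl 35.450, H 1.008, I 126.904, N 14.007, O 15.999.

230.69 g/mol

First, the molecular formula is C14H11ClO (counting implicit H from valence).
  C: 14 × 12.011 = 168.154
  Cl: 1 × 35.450 = 35.450
  H: 11 × 1.008 = 11.088
  O: 1 × 15.999 = 15.999
Sum: 14×12.011 + 1×35.450 + 11×1.008 + 1×15.999 = 230.691 → 230.69 g/mol.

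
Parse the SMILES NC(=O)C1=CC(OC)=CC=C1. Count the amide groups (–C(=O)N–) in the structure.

1

The amide motif appears at heavy-atom position 2 in the SMILES.
Other groups present: 1 ether.
Amide count: 1.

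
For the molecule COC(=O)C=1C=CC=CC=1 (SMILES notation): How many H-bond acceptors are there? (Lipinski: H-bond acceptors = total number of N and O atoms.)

2

N atoms: 0; O atoms: 2.
Lipinski HBA = 0 + 2 = 2.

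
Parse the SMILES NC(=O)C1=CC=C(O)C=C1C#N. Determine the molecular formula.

Walk through each heavy atom and fill implicit hydrogens from standard valence (C 4, N 3, O 2, S 2, halogen 1):
  atom 1: N, bond orders sum to 1 (valence 3) → 2 H
  atom 2: C, bond orders sum to 4 (valence 4) → 0 H
  atom 3: O, bond orders sum to 2 (valence 2) → 0 H
  atom 4: C, bond orders sum to 4 (valence 4) → 0 H
  atom 5: C, bond orders sum to 3 (valence 4) → 1 H
  atom 6: C, bond orders sum to 3 (valence 4) → 1 H
  atom 7: C, bond orders sum to 4 (valence 4) → 0 H
  atom 8: O, bond orders sum to 1 (valence 2) → 1 H
  atom 9: C, bond orders sum to 3 (valence 4) → 1 H
  atom 10: C, bond orders sum to 4 (valence 4) → 0 H
  atom 11: C, bond orders sum to 4 (valence 4) → 0 H
  atom 12: N, bond orders sum to 3 (valence 3) → 0 H
Totals → C:8, H:6, N:2, O:2.

C8H6N2O2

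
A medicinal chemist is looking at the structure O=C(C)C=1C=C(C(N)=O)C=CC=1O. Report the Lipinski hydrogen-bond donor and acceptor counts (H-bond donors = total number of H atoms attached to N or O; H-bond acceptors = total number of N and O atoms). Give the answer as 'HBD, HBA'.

Donors: find every N or O and count the H atoms it carries.
  atom 1 (O): bond orders sum to 2 → 0 H
  atom 8 (N): bond orders sum to 1 → 2 H
  atom 9 (O): bond orders sum to 2 → 0 H
  atom 13 (O): bond orders sum to 1 → 1 H
Lipinski HBD = 3.
Acceptors: N atoms = 1, O atoms = 3 → HBA = 4.

3, 4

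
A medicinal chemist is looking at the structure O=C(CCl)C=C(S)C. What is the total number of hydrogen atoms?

7

Walk through each heavy atom and fill implicit hydrogens from standard valence (C 4, N 3, O 2, S 2, halogen 1):
  atom 1: O, bond orders sum to 2 (valence 2) → 0 H
  atom 2: C, bond orders sum to 4 (valence 4) → 0 H
  atom 3: C, bond orders sum to 2 (valence 4) → 2 H
  atom 4: Cl (halogen, monovalent) → 0 H
  atom 5: C, bond orders sum to 3 (valence 4) → 1 H
  atom 6: C, bond orders sum to 4 (valence 4) → 0 H
  atom 7: S, bond orders sum to 1 (valence 2) → 1 H
  atom 8: C, bond orders sum to 1 (valence 4) → 3 H
Total hydrogens: 7.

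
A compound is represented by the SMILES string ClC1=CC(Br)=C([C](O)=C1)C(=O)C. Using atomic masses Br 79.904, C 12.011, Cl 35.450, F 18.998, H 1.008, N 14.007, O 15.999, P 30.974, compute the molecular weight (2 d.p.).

First, the molecular formula is C8H6BrClO2 (counting implicit H from valence).
  Br: 1 × 79.904 = 79.904
  C: 8 × 12.011 = 96.088
  Cl: 1 × 35.450 = 35.450
  H: 6 × 1.008 = 6.048
  O: 2 × 15.999 = 31.998
Sum: 1×79.904 + 8×12.011 + 1×35.450 + 6×1.008 + 2×15.999 = 249.488 → 249.49 g/mol.

249.49 g/mol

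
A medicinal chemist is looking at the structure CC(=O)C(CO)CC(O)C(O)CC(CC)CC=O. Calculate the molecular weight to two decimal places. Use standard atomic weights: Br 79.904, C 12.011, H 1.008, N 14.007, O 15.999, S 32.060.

260.33 g/mol

First, the molecular formula is C13H24O5 (counting implicit H from valence).
  C: 13 × 12.011 = 156.143
  H: 24 × 1.008 = 24.192
  O: 5 × 15.999 = 79.995
Sum: 13×12.011 + 24×1.008 + 5×15.999 = 260.330 → 260.33 g/mol.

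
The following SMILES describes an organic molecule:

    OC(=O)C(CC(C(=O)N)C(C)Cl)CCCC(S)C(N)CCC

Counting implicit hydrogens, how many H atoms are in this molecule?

29

Walk through each heavy atom and fill implicit hydrogens from standard valence (C 4, N 3, O 2, S 2, halogen 1):
  atom 1: O, bond orders sum to 1 (valence 2) → 1 H
  atom 2: C, bond orders sum to 4 (valence 4) → 0 H
  atom 3: O, bond orders sum to 2 (valence 2) → 0 H
  atom 4: C, bond orders sum to 3 (valence 4) → 1 H
  atom 5: C, bond orders sum to 2 (valence 4) → 2 H
  atom 6: C, bond orders sum to 3 (valence 4) → 1 H
  atom 7: C, bond orders sum to 4 (valence 4) → 0 H
  atom 8: O, bond orders sum to 2 (valence 2) → 0 H
  atom 9: N, bond orders sum to 1 (valence 3) → 2 H
  atom 10: C, bond orders sum to 3 (valence 4) → 1 H
  atom 11: C, bond orders sum to 1 (valence 4) → 3 H
  atom 12: Cl (halogen, monovalent) → 0 H
  atom 13: C, bond orders sum to 2 (valence 4) → 2 H
  atom 14: C, bond orders sum to 2 (valence 4) → 2 H
  atom 15: C, bond orders sum to 2 (valence 4) → 2 H
  atom 16: C, bond orders sum to 3 (valence 4) → 1 H
  atom 17: S, bond orders sum to 1 (valence 2) → 1 H
  atom 18: C, bond orders sum to 3 (valence 4) → 1 H
  atom 19: N, bond orders sum to 1 (valence 3) → 2 H
  atom 20: C, bond orders sum to 2 (valence 4) → 2 H
  atom 21: C, bond orders sum to 2 (valence 4) → 2 H
  atom 22: C, bond orders sum to 1 (valence 4) → 3 H
Total hydrogens: 29.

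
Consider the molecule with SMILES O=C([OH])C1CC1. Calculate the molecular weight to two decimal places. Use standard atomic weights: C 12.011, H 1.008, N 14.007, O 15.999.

First, the molecular formula is C4H6O2 (counting implicit H from valence).
  C: 4 × 12.011 = 48.044
  H: 6 × 1.008 = 6.048
  O: 2 × 15.999 = 31.998
Sum: 4×12.011 + 6×1.008 + 2×15.999 = 86.090 → 86.09 g/mol.

86.09 g/mol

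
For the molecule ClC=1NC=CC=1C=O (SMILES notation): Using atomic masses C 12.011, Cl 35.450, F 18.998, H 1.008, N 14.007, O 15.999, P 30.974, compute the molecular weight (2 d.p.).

129.54 g/mol

First, the molecular formula is C5H4ClNO (counting implicit H from valence).
  C: 5 × 12.011 = 60.055
  Cl: 1 × 35.450 = 35.450
  H: 4 × 1.008 = 4.032
  N: 1 × 14.007 = 14.007
  O: 1 × 15.999 = 15.999
Sum: 5×12.011 + 1×35.450 + 4×1.008 + 1×14.007 + 1×15.999 = 129.543 → 129.54 g/mol.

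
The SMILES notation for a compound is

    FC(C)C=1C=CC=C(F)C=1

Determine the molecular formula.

Walk through each heavy atom and fill implicit hydrogens from standard valence (C 4, N 3, O 2, S 2, halogen 1):
  atom 1: F (halogen, monovalent) → 0 H
  atom 2: C, bond orders sum to 3 (valence 4) → 1 H
  atom 3: C, bond orders sum to 1 (valence 4) → 3 H
  atom 4: C, bond orders sum to 4 (valence 4) → 0 H
  atom 5: C, bond orders sum to 3 (valence 4) → 1 H
  atom 6: C, bond orders sum to 3 (valence 4) → 1 H
  atom 7: C, bond orders sum to 3 (valence 4) → 1 H
  atom 8: C, bond orders sum to 4 (valence 4) → 0 H
  atom 9: F (halogen, monovalent) → 0 H
  atom 10: C, bond orders sum to 3 (valence 4) → 1 H
Totals → C:8, H:8, F:2.

C8H8F2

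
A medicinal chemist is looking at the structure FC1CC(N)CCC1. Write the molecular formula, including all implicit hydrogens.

Walk through each heavy atom and fill implicit hydrogens from standard valence (C 4, N 3, O 2, S 2, halogen 1):
  atom 1: F (halogen, monovalent) → 0 H
  atom 2: C, bond orders sum to 3 (valence 4) → 1 H
  atom 3: C, bond orders sum to 2 (valence 4) → 2 H
  atom 4: C, bond orders sum to 3 (valence 4) → 1 H
  atom 5: N, bond orders sum to 1 (valence 3) → 2 H
  atom 6: C, bond orders sum to 2 (valence 4) → 2 H
  atom 7: C, bond orders sum to 2 (valence 4) → 2 H
  atom 8: C, bond orders sum to 2 (valence 4) → 2 H
Totals → C:6, H:12, F:1, N:1.

C6H12FN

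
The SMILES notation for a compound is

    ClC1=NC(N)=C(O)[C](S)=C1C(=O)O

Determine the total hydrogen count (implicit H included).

5

Walk through each heavy atom and fill implicit hydrogens from standard valence (C 4, N 3, O 2, S 2, halogen 1):
  atom 1: Cl (halogen, monovalent) → 0 H
  atom 2: C, bond orders sum to 4 (valence 4) → 0 H
  atom 3: N, bond orders sum to 3 (valence 3) → 0 H
  atom 4: C, bond orders sum to 4 (valence 4) → 0 H
  atom 5: N, bond orders sum to 1 (valence 3) → 2 H
  atom 6: C, bond orders sum to 4 (valence 4) → 0 H
  atom 7: O, bond orders sum to 1 (valence 2) → 1 H
  atom 8: C with explicit H count 0
  atom 9: S, bond orders sum to 1 (valence 2) → 1 H
  atom 10: C, bond orders sum to 4 (valence 4) → 0 H
  atom 11: C, bond orders sum to 4 (valence 4) → 0 H
  atom 12: O, bond orders sum to 2 (valence 2) → 0 H
  atom 13: O, bond orders sum to 1 (valence 2) → 1 H
Total hydrogens: 5.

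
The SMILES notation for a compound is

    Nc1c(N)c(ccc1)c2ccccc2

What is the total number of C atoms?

Count every carbon token in the SMILES (each C, including those in ring-closure positions and inside branches).
Carbon count: 12.

12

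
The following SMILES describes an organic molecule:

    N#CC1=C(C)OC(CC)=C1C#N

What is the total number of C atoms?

9

Count every carbon token in the SMILES (each C, including those in ring-closure positions and inside branches).
Carbon count: 9.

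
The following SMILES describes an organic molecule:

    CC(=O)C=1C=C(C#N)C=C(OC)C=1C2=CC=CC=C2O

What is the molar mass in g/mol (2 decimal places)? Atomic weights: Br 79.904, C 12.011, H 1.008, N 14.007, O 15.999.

First, the molecular formula is C16H13NO3 (counting implicit H from valence).
  C: 16 × 12.011 = 192.176
  H: 13 × 1.008 = 13.104
  N: 1 × 14.007 = 14.007
  O: 3 × 15.999 = 47.997
Sum: 16×12.011 + 13×1.008 + 1×14.007 + 3×15.999 = 267.284 → 267.28 g/mol.

267.28 g/mol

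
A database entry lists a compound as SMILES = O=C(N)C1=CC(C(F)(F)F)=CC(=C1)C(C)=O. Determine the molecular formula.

C10H8F3NO2

Walk through each heavy atom and fill implicit hydrogens from standard valence (C 4, N 3, O 2, S 2, halogen 1):
  atom 1: O, bond orders sum to 2 (valence 2) → 0 H
  atom 2: C, bond orders sum to 4 (valence 4) → 0 H
  atom 3: N, bond orders sum to 1 (valence 3) → 2 H
  atom 4: C, bond orders sum to 4 (valence 4) → 0 H
  atom 5: C, bond orders sum to 3 (valence 4) → 1 H
  atom 6: C, bond orders sum to 4 (valence 4) → 0 H
  atom 7: C, bond orders sum to 4 (valence 4) → 0 H
  atom 8: F (halogen, monovalent) → 0 H
  atom 9: F (halogen, monovalent) → 0 H
  atom 10: F (halogen, monovalent) → 0 H
  atom 11: C, bond orders sum to 3 (valence 4) → 1 H
  atom 12: C, bond orders sum to 4 (valence 4) → 0 H
  atom 13: C, bond orders sum to 3 (valence 4) → 1 H
  atom 14: C, bond orders sum to 4 (valence 4) → 0 H
  atom 15: C, bond orders sum to 1 (valence 4) → 3 H
  atom 16: O, bond orders sum to 2 (valence 2) → 0 H
Totals → C:10, H:8, F:3, N:1, O:2.
In Hill order: C10H8F3NO2.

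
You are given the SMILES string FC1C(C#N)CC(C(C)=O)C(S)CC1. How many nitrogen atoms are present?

Scan the SMILES for N atoms (remember two-letter symbols like Cl and Br are single atoms).
Nitrogen count: 1.

1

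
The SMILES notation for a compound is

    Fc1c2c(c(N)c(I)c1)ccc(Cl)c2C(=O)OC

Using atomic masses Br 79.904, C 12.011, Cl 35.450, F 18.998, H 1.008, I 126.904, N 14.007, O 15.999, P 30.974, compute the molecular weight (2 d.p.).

First, the molecular formula is C12H8ClFINO2 (counting implicit H from valence).
  C: 12 × 12.011 = 144.132
  Cl: 1 × 35.450 = 35.450
  F: 1 × 18.998 = 18.998
  H: 8 × 1.008 = 8.064
  I: 1 × 126.904 = 126.904
  N: 1 × 14.007 = 14.007
  O: 2 × 15.999 = 31.998
Sum: 12×12.011 + 1×35.450 + 1×18.998 + 8×1.008 + 1×126.904 + 1×14.007 + 2×15.999 = 379.553 → 379.55 g/mol.

379.55 g/mol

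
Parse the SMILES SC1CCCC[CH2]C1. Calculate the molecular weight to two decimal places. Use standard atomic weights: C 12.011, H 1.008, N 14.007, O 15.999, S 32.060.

130.25 g/mol

First, the molecular formula is C7H14S (counting implicit H from valence).
  C: 7 × 12.011 = 84.077
  H: 14 × 1.008 = 14.112
  S: 1 × 32.060 = 32.060
Sum: 7×12.011 + 14×1.008 + 1×32.060 = 130.249 → 130.25 g/mol.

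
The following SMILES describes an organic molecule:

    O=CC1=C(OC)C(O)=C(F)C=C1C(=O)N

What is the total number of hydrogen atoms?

8

Walk through each heavy atom and fill implicit hydrogens from standard valence (C 4, N 3, O 2, S 2, halogen 1):
  atom 1: O, bond orders sum to 2 (valence 2) → 0 H
  atom 2: C, bond orders sum to 3 (valence 4) → 1 H
  atom 3: C, bond orders sum to 4 (valence 4) → 0 H
  atom 4: C, bond orders sum to 4 (valence 4) → 0 H
  atom 5: O, bond orders sum to 2 (valence 2) → 0 H
  atom 6: C, bond orders sum to 1 (valence 4) → 3 H
  atom 7: C, bond orders sum to 4 (valence 4) → 0 H
  atom 8: O, bond orders sum to 1 (valence 2) → 1 H
  atom 9: C, bond orders sum to 4 (valence 4) → 0 H
  atom 10: F (halogen, monovalent) → 0 H
  atom 11: C, bond orders sum to 3 (valence 4) → 1 H
  atom 12: C, bond orders sum to 4 (valence 4) → 0 H
  atom 13: C, bond orders sum to 4 (valence 4) → 0 H
  atom 14: O, bond orders sum to 2 (valence 2) → 0 H
  atom 15: N, bond orders sum to 1 (valence 3) → 2 H
Total hydrogens: 8.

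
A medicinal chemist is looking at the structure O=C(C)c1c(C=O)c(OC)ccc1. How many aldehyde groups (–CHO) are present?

1

The aldehyde motif appears at heavy-atom position 6 in the SMILES.
Other groups present: 1 ether, 1 ketone.
Aldehyde count: 1.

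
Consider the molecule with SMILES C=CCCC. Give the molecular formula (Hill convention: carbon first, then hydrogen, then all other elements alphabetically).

Walk through each heavy atom and fill implicit hydrogens from standard valence (C 4, N 3, O 2, S 2, halogen 1):
  atom 1: C, bond orders sum to 2 (valence 4) → 2 H
  atom 2: C, bond orders sum to 3 (valence 4) → 1 H
  atom 3: C, bond orders sum to 2 (valence 4) → 2 H
  atom 4: C, bond orders sum to 2 (valence 4) → 2 H
  atom 5: C, bond orders sum to 1 (valence 4) → 3 H
Totals → C:5, H:10.

C5H10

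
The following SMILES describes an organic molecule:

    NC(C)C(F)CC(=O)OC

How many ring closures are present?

In SMILES, each pair of matching ring-closure digits denotes one ring-closing bond; the number of such bonds equals the number of independent rings.
Ring-closure bonds here: 0.

0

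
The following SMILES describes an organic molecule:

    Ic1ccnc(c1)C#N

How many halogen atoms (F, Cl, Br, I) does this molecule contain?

1

Halogen atoms appear at heavy-atom position 1 (1×I).
Other groups present: 1 nitrile.
Halogen count: 1.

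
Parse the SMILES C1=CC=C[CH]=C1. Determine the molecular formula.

C6H6

Walk through each heavy atom and fill implicit hydrogens from standard valence (C 4, N 3, O 2, S 2, halogen 1):
  atom 1: C, bond orders sum to 3 (valence 4) → 1 H
  atom 2: C, bond orders sum to 3 (valence 4) → 1 H
  atom 3: C, bond orders sum to 3 (valence 4) → 1 H
  atom 4: C, bond orders sum to 3 (valence 4) → 1 H
  atom 5: C with explicit H count 1
  atom 6: C, bond orders sum to 3 (valence 4) → 1 H
Totals → C:6, H:6.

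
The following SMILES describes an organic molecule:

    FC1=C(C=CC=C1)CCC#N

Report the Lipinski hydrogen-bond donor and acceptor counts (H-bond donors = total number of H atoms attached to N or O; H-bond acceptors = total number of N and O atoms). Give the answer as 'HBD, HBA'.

0, 1

Donors: find every N or O and count the H atoms it carries.
  atom 11 (N): bond orders sum to 3 → 0 H
Lipinski HBD = 0.
Acceptors: N atoms = 1, O atoms = 0 → HBA = 1.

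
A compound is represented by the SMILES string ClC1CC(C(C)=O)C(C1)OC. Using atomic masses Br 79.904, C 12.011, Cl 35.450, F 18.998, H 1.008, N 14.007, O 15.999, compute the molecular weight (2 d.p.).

First, the molecular formula is C8H13ClO2 (counting implicit H from valence).
  C: 8 × 12.011 = 96.088
  Cl: 1 × 35.450 = 35.450
  H: 13 × 1.008 = 13.104
  O: 2 × 15.999 = 31.998
Sum: 8×12.011 + 1×35.450 + 13×1.008 + 2×15.999 = 176.640 → 176.64 g/mol.

176.64 g/mol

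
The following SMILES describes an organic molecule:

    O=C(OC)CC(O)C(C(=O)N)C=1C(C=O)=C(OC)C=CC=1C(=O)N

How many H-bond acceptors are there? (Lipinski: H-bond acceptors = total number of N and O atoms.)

9

N atoms: 2; O atoms: 7.
Lipinski HBA = 2 + 7 = 9.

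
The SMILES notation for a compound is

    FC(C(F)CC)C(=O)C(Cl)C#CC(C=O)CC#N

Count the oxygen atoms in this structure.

2

Scan the SMILES for O atoms (remember two-letter symbols like Cl and Br are single atoms).
Oxygen count: 2.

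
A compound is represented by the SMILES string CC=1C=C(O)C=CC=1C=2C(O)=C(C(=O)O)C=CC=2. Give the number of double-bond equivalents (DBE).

9

Degree of unsaturation = (number of rings) + (number of π bonds).
Ring closures in the SMILES: 2.
π bonds: 7 double bonds (each 1 DoU) → 7 DoU from unsaturation.
Total DoU = 2 + 7 = 9.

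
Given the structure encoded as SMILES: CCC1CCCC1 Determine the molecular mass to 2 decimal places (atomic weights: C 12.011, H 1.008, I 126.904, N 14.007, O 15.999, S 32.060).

First, the molecular formula is C7H14 (counting implicit H from valence).
  C: 7 × 12.011 = 84.077
  H: 14 × 1.008 = 14.112
Sum: 7×12.011 + 14×1.008 = 98.189 → 98.19 g/mol.

98.19 g/mol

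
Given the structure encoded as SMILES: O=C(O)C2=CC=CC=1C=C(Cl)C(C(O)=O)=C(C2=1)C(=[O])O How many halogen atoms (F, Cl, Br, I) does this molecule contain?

1

Halogen atoms appear at heavy-atom position 11 (1×Cl).
Other groups present: 3 carboxylic acid.
Halogen count: 1.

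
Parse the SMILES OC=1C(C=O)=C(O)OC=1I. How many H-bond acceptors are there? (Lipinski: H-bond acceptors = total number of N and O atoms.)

4

N atoms: 0; O atoms: 4.
Lipinski HBA = 0 + 4 = 4.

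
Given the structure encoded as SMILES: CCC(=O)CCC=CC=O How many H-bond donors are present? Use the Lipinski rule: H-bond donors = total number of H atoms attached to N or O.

0

Donors: find every N or O and count the H atoms it carries.
  atom 4 (O): bond orders sum to 2 → 0 H
  atom 10 (O): bond orders sum to 2 → 0 H
Lipinski HBD = 0.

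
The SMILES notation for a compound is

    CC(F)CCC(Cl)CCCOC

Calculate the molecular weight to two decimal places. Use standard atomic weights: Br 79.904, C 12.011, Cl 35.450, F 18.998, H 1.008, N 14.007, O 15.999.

First, the molecular formula is C9H18ClFO (counting implicit H from valence).
  C: 9 × 12.011 = 108.099
  Cl: 1 × 35.450 = 35.450
  F: 1 × 18.998 = 18.998
  H: 18 × 1.008 = 18.144
  O: 1 × 15.999 = 15.999
Sum: 9×12.011 + 1×35.450 + 1×18.998 + 18×1.008 + 1×15.999 = 196.690 → 196.69 g/mol.

196.69 g/mol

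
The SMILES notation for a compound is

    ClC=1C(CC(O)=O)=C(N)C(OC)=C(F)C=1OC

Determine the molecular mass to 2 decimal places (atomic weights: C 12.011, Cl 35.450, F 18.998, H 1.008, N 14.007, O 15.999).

263.65 g/mol

First, the molecular formula is C10H11ClFNO4 (counting implicit H from valence).
  C: 10 × 12.011 = 120.110
  Cl: 1 × 35.450 = 35.450
  F: 1 × 18.998 = 18.998
  H: 11 × 1.008 = 11.088
  N: 1 × 14.007 = 14.007
  O: 4 × 15.999 = 63.996
Sum: 10×12.011 + 1×35.450 + 1×18.998 + 11×1.008 + 1×14.007 + 4×15.999 = 263.649 → 263.65 g/mol.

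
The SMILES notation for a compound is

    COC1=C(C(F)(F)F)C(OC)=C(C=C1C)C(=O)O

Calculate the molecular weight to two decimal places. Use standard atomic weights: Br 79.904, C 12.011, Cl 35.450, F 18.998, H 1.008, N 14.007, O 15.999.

First, the molecular formula is C11H11F3O4 (counting implicit H from valence).
  C: 11 × 12.011 = 132.121
  F: 3 × 18.998 = 56.994
  H: 11 × 1.008 = 11.088
  O: 4 × 15.999 = 63.996
Sum: 11×12.011 + 3×18.998 + 11×1.008 + 4×15.999 = 264.199 → 264.20 g/mol.

264.20 g/mol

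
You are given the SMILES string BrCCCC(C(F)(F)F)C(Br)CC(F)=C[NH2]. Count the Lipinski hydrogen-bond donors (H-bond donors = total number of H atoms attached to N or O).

2

Donors: find every N or O and count the H atoms it carries.
  atom 16 (N): bond orders sum to 1 → 2 H
Lipinski HBD = 2.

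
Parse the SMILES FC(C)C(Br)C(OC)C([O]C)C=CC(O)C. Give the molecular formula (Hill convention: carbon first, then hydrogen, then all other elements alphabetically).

C11H20BrFO3

Walk through each heavy atom and fill implicit hydrogens from standard valence (C 4, N 3, O 2, S 2, halogen 1):
  atom 1: F (halogen, monovalent) → 0 H
  atom 2: C, bond orders sum to 3 (valence 4) → 1 H
  atom 3: C, bond orders sum to 1 (valence 4) → 3 H
  atom 4: C, bond orders sum to 3 (valence 4) → 1 H
  atom 5: Br (halogen, monovalent) → 0 H
  atom 6: C, bond orders sum to 3 (valence 4) → 1 H
  atom 7: O, bond orders sum to 2 (valence 2) → 0 H
  atom 8: C, bond orders sum to 1 (valence 4) → 3 H
  atom 9: C, bond orders sum to 3 (valence 4) → 1 H
  atom 10: O with explicit H count 0
  atom 11: C, bond orders sum to 1 (valence 4) → 3 H
  atom 12: C, bond orders sum to 3 (valence 4) → 1 H
  atom 13: C, bond orders sum to 3 (valence 4) → 1 H
  atom 14: C, bond orders sum to 3 (valence 4) → 1 H
  atom 15: O, bond orders sum to 1 (valence 2) → 1 H
  atom 16: C, bond orders sum to 1 (valence 4) → 3 H
Totals → C:11, H:20, Br:1, F:1, O:3.
In Hill order: C11H20BrFO3.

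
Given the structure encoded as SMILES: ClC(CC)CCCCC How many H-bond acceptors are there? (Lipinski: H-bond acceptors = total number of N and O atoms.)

N atoms: 0; O atoms: 0.
Lipinski HBA = 0 + 0 = 0.

0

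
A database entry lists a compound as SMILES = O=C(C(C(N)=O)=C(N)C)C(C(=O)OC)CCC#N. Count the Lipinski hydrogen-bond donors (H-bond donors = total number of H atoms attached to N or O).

4

Donors: find every N or O and count the H atoms it carries.
  atom 1 (O): bond orders sum to 2 → 0 H
  atom 5 (N): bond orders sum to 1 → 2 H
  atom 6 (O): bond orders sum to 2 → 0 H
  atom 8 (N): bond orders sum to 1 → 2 H
  atom 12 (O): bond orders sum to 2 → 0 H
  atom 13 (O): bond orders sum to 2 → 0 H
  atom 18 (N): bond orders sum to 3 → 0 H
Lipinski HBD = 4.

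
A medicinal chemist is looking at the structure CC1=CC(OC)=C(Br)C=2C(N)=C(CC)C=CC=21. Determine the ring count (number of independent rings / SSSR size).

2

In SMILES, each pair of matching ring-closure digits denotes one ring-closing bond; the number of such bonds equals the number of independent rings.
Ring-closure bonds here: 2.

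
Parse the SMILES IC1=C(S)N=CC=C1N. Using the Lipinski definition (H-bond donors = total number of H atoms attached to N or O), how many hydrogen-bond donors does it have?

Donors: find every N or O and count the H atoms it carries.
  atom 5 (N): bond orders sum to 3 → 0 H
  atom 9 (N): bond orders sum to 1 → 2 H
Lipinski HBD = 2.

2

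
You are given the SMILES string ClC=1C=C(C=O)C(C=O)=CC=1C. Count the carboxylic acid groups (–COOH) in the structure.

0

Scan the SMILES for the carboxylic acid motif — none present.
Groups that are present: 2 aldehyde.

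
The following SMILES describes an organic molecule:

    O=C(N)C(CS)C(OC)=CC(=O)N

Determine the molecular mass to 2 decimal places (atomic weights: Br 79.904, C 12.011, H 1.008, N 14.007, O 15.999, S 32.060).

204.24 g/mol

First, the molecular formula is C7H12N2O3S (counting implicit H from valence).
  C: 7 × 12.011 = 84.077
  H: 12 × 1.008 = 12.096
  N: 2 × 14.007 = 28.014
  O: 3 × 15.999 = 47.997
  S: 1 × 32.060 = 32.060
Sum: 7×12.011 + 12×1.008 + 2×14.007 + 3×15.999 + 1×32.060 = 204.244 → 204.24 g/mol.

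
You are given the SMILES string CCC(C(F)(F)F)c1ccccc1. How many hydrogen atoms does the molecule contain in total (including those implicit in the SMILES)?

11

Walk through each heavy atom and fill implicit hydrogens from standard valence (C 4, N 3, O 2, S 2, halogen 1); for lowercase aromatic atoms, an aromatic c carries 1 H when it has two neighbours and 0 H with three, and aromatic n carries 0 H:
  atom 1: C, bond orders sum to 1 (valence 4) → 3 H
  atom 2: C, bond orders sum to 2 (valence 4) → 2 H
  atom 3: C, bond orders sum to 3 (valence 4) → 1 H
  atom 4: C, bond orders sum to 4 (valence 4) → 0 H
  atom 5: F (halogen, monovalent) → 0 H
  atom 6: F (halogen, monovalent) → 0 H
  atom 7: F (halogen, monovalent) → 0 H
  atom 8: aromatic c, 3 neighbours → 0 H
  atom 9: aromatic c, 2 neighbours → 1 H
  atom 10: aromatic c, 2 neighbours → 1 H
  atom 11: aromatic c, 2 neighbours → 1 H
  atom 12: aromatic c, 2 neighbours → 1 H
  atom 13: aromatic c, 2 neighbours → 1 H
Total hydrogens: 11.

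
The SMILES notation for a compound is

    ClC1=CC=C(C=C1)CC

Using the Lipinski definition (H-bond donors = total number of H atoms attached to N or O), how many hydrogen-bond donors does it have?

0

Donors: find every N or O and count the H atoms it carries.
  (no N or O atoms present)
Lipinski HBD = 0.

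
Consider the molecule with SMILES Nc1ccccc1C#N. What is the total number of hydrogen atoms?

Walk through each heavy atom and fill implicit hydrogens from standard valence (C 4, N 3, O 2, S 2, halogen 1); for lowercase aromatic atoms, an aromatic c carries 1 H when it has two neighbours and 0 H with three, and aromatic n carries 0 H:
  atom 1: N, bond orders sum to 1 (valence 3) → 2 H
  atom 2: aromatic c, 3 neighbours → 0 H
  atom 3: aromatic c, 2 neighbours → 1 H
  atom 4: aromatic c, 2 neighbours → 1 H
  atom 5: aromatic c, 2 neighbours → 1 H
  atom 6: aromatic c, 2 neighbours → 1 H
  atom 7: aromatic c, 3 neighbours → 0 H
  atom 8: C, bond orders sum to 4 (valence 4) → 0 H
  atom 9: N, bond orders sum to 3 (valence 3) → 0 H
Total hydrogens: 6.

6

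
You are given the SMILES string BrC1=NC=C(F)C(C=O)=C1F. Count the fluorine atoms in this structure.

Scan the SMILES for F atoms (remember two-letter symbols like Cl and Br are single atoms).
Fluorine count: 2.

2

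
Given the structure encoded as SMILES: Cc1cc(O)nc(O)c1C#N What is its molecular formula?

C7H6N2O2

Walk through each heavy atom and fill implicit hydrogens from standard valence (C 4, N 3, O 2, S 2, halogen 1); for lowercase aromatic atoms, an aromatic c carries 1 H when it has two neighbours and 0 H with three, and aromatic n carries 0 H:
  atom 1: C, bond orders sum to 1 (valence 4) → 3 H
  atom 2: aromatic c, 3 neighbours → 0 H
  atom 3: aromatic c, 2 neighbours → 1 H
  atom 4: aromatic c, 3 neighbours → 0 H
  atom 5: O, bond orders sum to 1 (valence 2) → 1 H
  atom 6: aromatic n, 2 neighbours → 0 H
  atom 7: aromatic c, 3 neighbours → 0 H
  atom 8: O, bond orders sum to 1 (valence 2) → 1 H
  atom 9: aromatic c, 3 neighbours → 0 H
  atom 10: C, bond orders sum to 4 (valence 4) → 0 H
  atom 11: N, bond orders sum to 3 (valence 3) → 0 H
Totals → C:7, H:6, N:2, O:2.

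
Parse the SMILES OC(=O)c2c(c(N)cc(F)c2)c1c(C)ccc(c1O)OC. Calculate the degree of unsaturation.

9

Molecular formula: C15H14FNO4.
DoU = (2C + 2 + N − H − X) / 2, where X is the halogen count and O/S are ignored.
    = (2·15 + 2 + 1 − 14 − 1) / 2 = 18 / 2 = 9.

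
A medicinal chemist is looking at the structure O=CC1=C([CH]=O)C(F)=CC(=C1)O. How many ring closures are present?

In SMILES, each pair of matching ring-closure digits denotes one ring-closing bond; the number of such bonds equals the number of independent rings.
Ring-closure bonds here: 1.

1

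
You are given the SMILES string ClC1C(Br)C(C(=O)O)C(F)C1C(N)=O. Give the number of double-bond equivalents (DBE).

Molecular formula: C7H8BrClFNO3.
DoU = (2C + 2 + N − H − X) / 2, where X is the halogen count and O/S are ignored.
    = (2·7 + 2 + 1 − 8 − 3) / 2 = 6 / 2 = 3.

3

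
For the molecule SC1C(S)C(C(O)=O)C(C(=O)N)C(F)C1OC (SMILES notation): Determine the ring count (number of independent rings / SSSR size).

In SMILES, each pair of matching ring-closure digits denotes one ring-closing bond; the number of such bonds equals the number of independent rings.
Ring-closure bonds here: 1.

1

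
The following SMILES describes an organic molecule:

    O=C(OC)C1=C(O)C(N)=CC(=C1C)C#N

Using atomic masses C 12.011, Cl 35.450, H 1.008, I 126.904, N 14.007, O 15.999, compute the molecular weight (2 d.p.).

206.20 g/mol

First, the molecular formula is C10H10N2O3 (counting implicit H from valence).
  C: 10 × 12.011 = 120.110
  H: 10 × 1.008 = 10.080
  N: 2 × 14.007 = 28.014
  O: 3 × 15.999 = 47.997
Sum: 10×12.011 + 10×1.008 + 2×14.007 + 3×15.999 = 206.201 → 206.20 g/mol.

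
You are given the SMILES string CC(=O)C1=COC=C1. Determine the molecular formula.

C6H6O2

Walk through each heavy atom and fill implicit hydrogens from standard valence (C 4, N 3, O 2, S 2, halogen 1):
  atom 1: C, bond orders sum to 1 (valence 4) → 3 H
  atom 2: C, bond orders sum to 4 (valence 4) → 0 H
  atom 3: O, bond orders sum to 2 (valence 2) → 0 H
  atom 4: C, bond orders sum to 4 (valence 4) → 0 H
  atom 5: C, bond orders sum to 3 (valence 4) → 1 H
  atom 6: O, bond orders sum to 2 (valence 2) → 0 H
  atom 7: C, bond orders sum to 3 (valence 4) → 1 H
  atom 8: C, bond orders sum to 3 (valence 4) → 1 H
Totals → C:6, H:6, O:2.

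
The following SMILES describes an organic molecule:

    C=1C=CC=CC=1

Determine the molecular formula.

C6H6

Walk through each heavy atom and fill implicit hydrogens from standard valence (C 4, N 3, O 2, S 2, halogen 1):
  atom 1: C, bond orders sum to 3 (valence 4) → 1 H
  atom 2: C, bond orders sum to 3 (valence 4) → 1 H
  atom 3: C, bond orders sum to 3 (valence 4) → 1 H
  atom 4: C, bond orders sum to 3 (valence 4) → 1 H
  atom 5: C, bond orders sum to 3 (valence 4) → 1 H
  atom 6: C, bond orders sum to 3 (valence 4) → 1 H
Totals → C:6, H:6.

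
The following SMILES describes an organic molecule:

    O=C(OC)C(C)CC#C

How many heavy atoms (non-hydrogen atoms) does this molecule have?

Every atom symbol written in the SMILES (organic subset) is one heavy atom; implicit H are not written.
Heavy atoms by element → C:7, O:2.
Total: 9.

9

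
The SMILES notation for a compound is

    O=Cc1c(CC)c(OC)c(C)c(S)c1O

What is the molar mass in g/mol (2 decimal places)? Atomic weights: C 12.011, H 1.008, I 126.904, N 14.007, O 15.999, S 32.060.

226.29 g/mol

First, the molecular formula is C11H14O3S (counting implicit H from valence).
  C: 11 × 12.011 = 132.121
  H: 14 × 1.008 = 14.112
  O: 3 × 15.999 = 47.997
  S: 1 × 32.060 = 32.060
Sum: 11×12.011 + 14×1.008 + 3×15.999 + 1×32.060 = 226.290 → 226.29 g/mol.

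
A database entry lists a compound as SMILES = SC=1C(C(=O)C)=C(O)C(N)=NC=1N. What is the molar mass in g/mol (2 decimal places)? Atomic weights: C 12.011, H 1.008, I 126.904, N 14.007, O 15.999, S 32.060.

First, the molecular formula is C7H9N3O2S (counting implicit H from valence).
  C: 7 × 12.011 = 84.077
  H: 9 × 1.008 = 9.072
  N: 3 × 14.007 = 42.021
  O: 2 × 15.999 = 31.998
  S: 1 × 32.060 = 32.060
Sum: 7×12.011 + 9×1.008 + 3×14.007 + 2×15.999 + 1×32.060 = 199.228 → 199.23 g/mol.

199.23 g/mol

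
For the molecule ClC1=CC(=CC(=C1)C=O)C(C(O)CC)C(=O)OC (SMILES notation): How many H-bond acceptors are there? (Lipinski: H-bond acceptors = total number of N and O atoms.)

4

N atoms: 0; O atoms: 4.
Lipinski HBA = 0 + 4 = 4.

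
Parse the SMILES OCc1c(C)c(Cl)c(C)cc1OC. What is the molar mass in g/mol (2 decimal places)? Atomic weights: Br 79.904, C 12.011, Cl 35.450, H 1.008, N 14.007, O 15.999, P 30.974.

First, the molecular formula is C10H13ClO2 (counting implicit H from valence).
  C: 10 × 12.011 = 120.110
  Cl: 1 × 35.450 = 35.450
  H: 13 × 1.008 = 13.104
  O: 2 × 15.999 = 31.998
Sum: 10×12.011 + 1×35.450 + 13×1.008 + 2×15.999 = 200.662 → 200.66 g/mol.

200.66 g/mol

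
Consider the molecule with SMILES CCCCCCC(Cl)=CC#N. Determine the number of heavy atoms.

Every atom symbol written in the SMILES (organic subset) is one heavy atom; implicit H are not written.
Heavy atoms by element → C:9, Cl:1, N:1.
Total: 11.

11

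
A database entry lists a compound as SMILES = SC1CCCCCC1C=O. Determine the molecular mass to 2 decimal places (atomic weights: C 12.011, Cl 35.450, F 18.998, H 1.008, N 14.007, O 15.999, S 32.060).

First, the molecular formula is C8H14OS (counting implicit H from valence).
  C: 8 × 12.011 = 96.088
  H: 14 × 1.008 = 14.112
  O: 1 × 15.999 = 15.999
  S: 1 × 32.060 = 32.060
Sum: 8×12.011 + 14×1.008 + 1×15.999 + 1×32.060 = 158.259 → 158.26 g/mol.

158.26 g/mol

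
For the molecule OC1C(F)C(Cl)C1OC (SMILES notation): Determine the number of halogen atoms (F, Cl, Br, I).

2

Halogen atoms appear at heavy-atom positions 4, 6 (1×Cl, 1×F).
Other groups present: 1 ether, 1 hydroxyl.
Halogen count: 2.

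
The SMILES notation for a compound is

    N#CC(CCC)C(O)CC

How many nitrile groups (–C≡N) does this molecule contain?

The nitrile motif appears at heavy-atom position 2 in the SMILES.
Other groups present: 1 hydroxyl.
Nitrile count: 1.

1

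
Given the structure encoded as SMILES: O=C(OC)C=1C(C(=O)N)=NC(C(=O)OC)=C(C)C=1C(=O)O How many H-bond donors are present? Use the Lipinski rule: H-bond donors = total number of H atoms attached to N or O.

3

Donors: find every N or O and count the H atoms it carries.
  atom 1 (O): bond orders sum to 2 → 0 H
  atom 3 (O): bond orders sum to 2 → 0 H
  atom 8 (O): bond orders sum to 2 → 0 H
  atom 9 (N): bond orders sum to 1 → 2 H
  atom 10 (N): bond orders sum to 3 → 0 H
  atom 13 (O): bond orders sum to 2 → 0 H
  atom 14 (O): bond orders sum to 2 → 0 H
  atom 20 (O): bond orders sum to 2 → 0 H
  atom 21 (O): bond orders sum to 1 → 1 H
Lipinski HBD = 3.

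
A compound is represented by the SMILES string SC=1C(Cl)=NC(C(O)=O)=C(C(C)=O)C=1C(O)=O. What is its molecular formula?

Walk through each heavy atom and fill implicit hydrogens from standard valence (C 4, N 3, O 2, S 2, halogen 1):
  atom 1: S, bond orders sum to 1 (valence 2) → 1 H
  atom 2: C, bond orders sum to 4 (valence 4) → 0 H
  atom 3: C, bond orders sum to 4 (valence 4) → 0 H
  atom 4: Cl (halogen, monovalent) → 0 H
  atom 5: N, bond orders sum to 3 (valence 3) → 0 H
  atom 6: C, bond orders sum to 4 (valence 4) → 0 H
  atom 7: C, bond orders sum to 4 (valence 4) → 0 H
  atom 8: O, bond orders sum to 1 (valence 2) → 1 H
  atom 9: O, bond orders sum to 2 (valence 2) → 0 H
  atom 10: C, bond orders sum to 4 (valence 4) → 0 H
  atom 11: C, bond orders sum to 4 (valence 4) → 0 H
  atom 12: C, bond orders sum to 1 (valence 4) → 3 H
  atom 13: O, bond orders sum to 2 (valence 2) → 0 H
  atom 14: C, bond orders sum to 4 (valence 4) → 0 H
  atom 15: C, bond orders sum to 4 (valence 4) → 0 H
  atom 16: O, bond orders sum to 1 (valence 2) → 1 H
  atom 17: O, bond orders sum to 2 (valence 2) → 0 H
Totals → C:9, H:6, Cl:1, N:1, O:5, S:1.
In Hill order: C9H6ClNO5S.

C9H6ClNO5S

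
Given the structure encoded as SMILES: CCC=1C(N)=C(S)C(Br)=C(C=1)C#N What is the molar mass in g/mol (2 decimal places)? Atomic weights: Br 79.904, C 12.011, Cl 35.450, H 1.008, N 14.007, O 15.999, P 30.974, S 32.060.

257.15 g/mol

First, the molecular formula is C9H9BrN2S (counting implicit H from valence).
  Br: 1 × 79.904 = 79.904
  C: 9 × 12.011 = 108.099
  H: 9 × 1.008 = 9.072
  N: 2 × 14.007 = 28.014
  S: 1 × 32.060 = 32.060
Sum: 1×79.904 + 9×12.011 + 9×1.008 + 2×14.007 + 1×32.060 = 257.149 → 257.15 g/mol.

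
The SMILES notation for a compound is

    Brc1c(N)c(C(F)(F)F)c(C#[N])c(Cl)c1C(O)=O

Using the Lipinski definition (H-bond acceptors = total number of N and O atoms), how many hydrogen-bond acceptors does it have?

N atoms: 2; O atoms: 2.
Lipinski HBA = 2 + 2 = 4.

4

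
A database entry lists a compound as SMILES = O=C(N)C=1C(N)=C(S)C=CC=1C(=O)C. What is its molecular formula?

C9H10N2O2S

Walk through each heavy atom and fill implicit hydrogens from standard valence (C 4, N 3, O 2, S 2, halogen 1):
  atom 1: O, bond orders sum to 2 (valence 2) → 0 H
  atom 2: C, bond orders sum to 4 (valence 4) → 0 H
  atom 3: N, bond orders sum to 1 (valence 3) → 2 H
  atom 4: C, bond orders sum to 4 (valence 4) → 0 H
  atom 5: C, bond orders sum to 4 (valence 4) → 0 H
  atom 6: N, bond orders sum to 1 (valence 3) → 2 H
  atom 7: C, bond orders sum to 4 (valence 4) → 0 H
  atom 8: S, bond orders sum to 1 (valence 2) → 1 H
  atom 9: C, bond orders sum to 3 (valence 4) → 1 H
  atom 10: C, bond orders sum to 3 (valence 4) → 1 H
  atom 11: C, bond orders sum to 4 (valence 4) → 0 H
  atom 12: C, bond orders sum to 4 (valence 4) → 0 H
  atom 13: O, bond orders sum to 2 (valence 2) → 0 H
  atom 14: C, bond orders sum to 1 (valence 4) → 3 H
Totals → C:9, H:10, N:2, O:2, S:1.
In Hill order: C9H10N2O2S.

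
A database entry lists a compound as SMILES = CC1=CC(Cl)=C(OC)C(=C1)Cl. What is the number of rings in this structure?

In SMILES, each pair of matching ring-closure digits denotes one ring-closing bond; the number of such bonds equals the number of independent rings.
Ring-closure bonds here: 1.

1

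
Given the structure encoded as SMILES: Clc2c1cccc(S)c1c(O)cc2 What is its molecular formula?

Walk through each heavy atom and fill implicit hydrogens from standard valence (C 4, N 3, O 2, S 2, halogen 1); for lowercase aromatic atoms, an aromatic c carries 1 H when it has two neighbours and 0 H with three, and aromatic n carries 0 H:
  atom 1: Cl (halogen, monovalent) → 0 H
  atom 2: aromatic c, 3 neighbours → 0 H
  atom 3: aromatic c, 3 neighbours → 0 H
  atom 4: aromatic c, 2 neighbours → 1 H
  atom 5: aromatic c, 2 neighbours → 1 H
  atom 6: aromatic c, 2 neighbours → 1 H
  atom 7: aromatic c, 3 neighbours → 0 H
  atom 8: S, bond orders sum to 1 (valence 2) → 1 H
  atom 9: aromatic c, 3 neighbours → 0 H
  atom 10: aromatic c, 3 neighbours → 0 H
  atom 11: O, bond orders sum to 1 (valence 2) → 1 H
  atom 12: aromatic c, 2 neighbours → 1 H
  atom 13: aromatic c, 2 neighbours → 1 H
Totals → C:10, H:7, Cl:1, O:1, S:1.
In Hill order: C10H7ClOS.

C10H7ClOS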